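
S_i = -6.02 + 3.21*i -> [-6.02, -2.81, 0.4, 3.61, 6.82]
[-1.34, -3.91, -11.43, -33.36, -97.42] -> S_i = -1.34*2.92^i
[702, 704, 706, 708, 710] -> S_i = 702 + 2*i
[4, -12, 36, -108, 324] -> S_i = 4*-3^i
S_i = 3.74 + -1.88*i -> [3.74, 1.86, -0.02, -1.9, -3.78]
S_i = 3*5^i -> [3, 15, 75, 375, 1875]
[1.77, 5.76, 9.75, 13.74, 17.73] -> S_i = 1.77 + 3.99*i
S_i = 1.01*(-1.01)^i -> [1.01, -1.02, 1.03, -1.04, 1.05]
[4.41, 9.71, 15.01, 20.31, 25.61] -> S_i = 4.41 + 5.30*i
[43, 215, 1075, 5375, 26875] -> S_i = 43*5^i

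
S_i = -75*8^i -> [-75, -600, -4800, -38400, -307200]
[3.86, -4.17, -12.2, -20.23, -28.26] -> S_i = 3.86 + -8.03*i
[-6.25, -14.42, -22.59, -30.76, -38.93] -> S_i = -6.25 + -8.17*i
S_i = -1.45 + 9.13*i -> [-1.45, 7.68, 16.81, 25.94, 35.07]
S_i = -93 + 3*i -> [-93, -90, -87, -84, -81]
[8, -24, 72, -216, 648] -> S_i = 8*-3^i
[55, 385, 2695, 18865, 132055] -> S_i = 55*7^i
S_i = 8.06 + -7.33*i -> [8.06, 0.73, -6.6, -13.93, -21.26]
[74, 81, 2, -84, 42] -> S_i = Random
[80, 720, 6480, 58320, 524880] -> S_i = 80*9^i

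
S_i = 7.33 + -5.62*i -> [7.33, 1.71, -3.91, -9.53, -15.15]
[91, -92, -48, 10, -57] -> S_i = Random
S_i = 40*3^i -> [40, 120, 360, 1080, 3240]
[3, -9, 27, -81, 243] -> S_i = 3*-3^i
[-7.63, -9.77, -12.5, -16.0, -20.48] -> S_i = -7.63*1.28^i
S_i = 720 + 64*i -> [720, 784, 848, 912, 976]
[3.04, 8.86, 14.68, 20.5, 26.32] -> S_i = 3.04 + 5.82*i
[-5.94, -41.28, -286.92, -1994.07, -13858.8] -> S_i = -5.94*6.95^i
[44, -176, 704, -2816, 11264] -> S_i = 44*-4^i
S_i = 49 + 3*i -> [49, 52, 55, 58, 61]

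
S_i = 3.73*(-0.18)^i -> [3.73, -0.67, 0.12, -0.02, 0.0]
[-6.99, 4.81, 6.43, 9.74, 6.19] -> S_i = Random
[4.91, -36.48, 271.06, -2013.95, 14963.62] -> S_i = 4.91*(-7.43)^i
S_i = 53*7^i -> [53, 371, 2597, 18179, 127253]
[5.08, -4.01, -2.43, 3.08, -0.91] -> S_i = Random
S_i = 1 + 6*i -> [1, 7, 13, 19, 25]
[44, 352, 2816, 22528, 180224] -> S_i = 44*8^i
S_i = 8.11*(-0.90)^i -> [8.11, -7.3, 6.57, -5.91, 5.32]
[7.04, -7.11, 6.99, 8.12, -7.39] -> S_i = Random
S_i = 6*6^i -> [6, 36, 216, 1296, 7776]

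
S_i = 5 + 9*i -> [5, 14, 23, 32, 41]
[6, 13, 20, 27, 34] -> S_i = 6 + 7*i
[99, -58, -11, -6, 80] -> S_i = Random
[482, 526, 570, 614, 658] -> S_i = 482 + 44*i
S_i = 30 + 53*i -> [30, 83, 136, 189, 242]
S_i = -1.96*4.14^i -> [-1.96, -8.11, -33.59, -139.08, -575.78]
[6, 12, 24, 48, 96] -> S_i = 6*2^i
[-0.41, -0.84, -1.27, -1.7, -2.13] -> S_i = -0.41 + -0.43*i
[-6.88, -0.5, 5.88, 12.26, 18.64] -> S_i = -6.88 + 6.38*i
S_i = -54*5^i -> [-54, -270, -1350, -6750, -33750]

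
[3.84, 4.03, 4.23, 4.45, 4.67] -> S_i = 3.84*1.05^i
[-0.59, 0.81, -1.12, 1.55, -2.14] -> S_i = -0.59*(-1.38)^i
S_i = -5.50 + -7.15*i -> [-5.5, -12.65, -19.8, -26.95, -34.1]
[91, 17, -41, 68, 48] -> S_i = Random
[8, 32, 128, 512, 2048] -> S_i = 8*4^i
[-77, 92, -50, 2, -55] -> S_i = Random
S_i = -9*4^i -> [-9, -36, -144, -576, -2304]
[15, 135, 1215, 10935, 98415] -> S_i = 15*9^i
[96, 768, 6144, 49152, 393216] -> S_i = 96*8^i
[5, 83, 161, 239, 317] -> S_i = 5 + 78*i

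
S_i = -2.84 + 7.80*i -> [-2.84, 4.96, 12.76, 20.56, 28.36]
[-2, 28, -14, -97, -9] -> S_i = Random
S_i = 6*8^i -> [6, 48, 384, 3072, 24576]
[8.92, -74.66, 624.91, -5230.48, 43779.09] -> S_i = 8.92*(-8.37)^i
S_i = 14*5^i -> [14, 70, 350, 1750, 8750]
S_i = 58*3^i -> [58, 174, 522, 1566, 4698]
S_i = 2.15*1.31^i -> [2.15, 2.82, 3.69, 4.83, 6.33]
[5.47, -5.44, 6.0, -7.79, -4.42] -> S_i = Random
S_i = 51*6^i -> [51, 306, 1836, 11016, 66096]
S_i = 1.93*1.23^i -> [1.93, 2.37, 2.92, 3.59, 4.42]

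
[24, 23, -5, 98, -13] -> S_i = Random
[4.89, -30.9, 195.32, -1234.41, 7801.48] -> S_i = 4.89*(-6.32)^i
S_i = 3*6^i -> [3, 18, 108, 648, 3888]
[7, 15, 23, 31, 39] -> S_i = 7 + 8*i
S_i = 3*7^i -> [3, 21, 147, 1029, 7203]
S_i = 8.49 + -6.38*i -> [8.49, 2.11, -4.27, -10.65, -17.03]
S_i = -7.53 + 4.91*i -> [-7.53, -2.62, 2.29, 7.2, 12.11]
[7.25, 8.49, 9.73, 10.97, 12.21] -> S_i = 7.25 + 1.24*i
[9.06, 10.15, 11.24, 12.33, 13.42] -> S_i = 9.06 + 1.09*i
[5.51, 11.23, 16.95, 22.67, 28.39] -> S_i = 5.51 + 5.72*i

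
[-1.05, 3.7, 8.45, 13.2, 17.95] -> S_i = -1.05 + 4.75*i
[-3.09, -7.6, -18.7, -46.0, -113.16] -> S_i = -3.09*2.46^i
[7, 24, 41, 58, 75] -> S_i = 7 + 17*i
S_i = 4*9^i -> [4, 36, 324, 2916, 26244]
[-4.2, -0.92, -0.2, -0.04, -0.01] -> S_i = -4.20*0.22^i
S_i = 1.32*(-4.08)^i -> [1.32, -5.39, 21.97, -89.65, 365.78]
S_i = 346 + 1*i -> [346, 347, 348, 349, 350]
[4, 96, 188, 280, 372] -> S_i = 4 + 92*i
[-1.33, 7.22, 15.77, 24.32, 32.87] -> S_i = -1.33 + 8.55*i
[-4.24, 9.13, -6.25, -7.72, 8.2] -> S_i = Random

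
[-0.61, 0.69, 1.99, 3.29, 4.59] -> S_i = -0.61 + 1.30*i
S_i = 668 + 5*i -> [668, 673, 678, 683, 688]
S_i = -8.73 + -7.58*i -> [-8.73, -16.31, -23.89, -31.47, -39.05]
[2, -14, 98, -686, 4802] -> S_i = 2*-7^i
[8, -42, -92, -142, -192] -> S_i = 8 + -50*i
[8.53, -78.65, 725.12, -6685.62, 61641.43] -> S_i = 8.53*(-9.22)^i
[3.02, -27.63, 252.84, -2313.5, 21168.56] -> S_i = 3.02*(-9.15)^i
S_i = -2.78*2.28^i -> [-2.78, -6.34, -14.45, -32.95, -75.12]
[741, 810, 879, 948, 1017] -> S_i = 741 + 69*i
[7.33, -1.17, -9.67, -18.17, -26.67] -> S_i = 7.33 + -8.50*i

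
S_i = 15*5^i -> [15, 75, 375, 1875, 9375]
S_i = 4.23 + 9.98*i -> [4.23, 14.21, 24.19, 34.17, 44.15]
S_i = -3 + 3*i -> [-3, 0, 3, 6, 9]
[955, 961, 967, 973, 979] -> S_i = 955 + 6*i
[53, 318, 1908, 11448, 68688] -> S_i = 53*6^i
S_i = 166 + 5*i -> [166, 171, 176, 181, 186]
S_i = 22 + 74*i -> [22, 96, 170, 244, 318]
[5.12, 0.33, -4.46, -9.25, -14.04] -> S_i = 5.12 + -4.79*i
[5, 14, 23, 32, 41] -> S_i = 5 + 9*i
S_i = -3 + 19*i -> [-3, 16, 35, 54, 73]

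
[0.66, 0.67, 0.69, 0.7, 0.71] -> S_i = 0.66*1.02^i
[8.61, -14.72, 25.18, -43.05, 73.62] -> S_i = 8.61*(-1.71)^i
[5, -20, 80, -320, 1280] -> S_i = 5*-4^i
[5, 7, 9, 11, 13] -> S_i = 5 + 2*i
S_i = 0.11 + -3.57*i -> [0.11, -3.46, -7.03, -10.6, -14.17]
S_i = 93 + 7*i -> [93, 100, 107, 114, 121]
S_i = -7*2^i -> [-7, -14, -28, -56, -112]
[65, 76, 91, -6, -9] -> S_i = Random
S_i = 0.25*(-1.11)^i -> [0.25, -0.28, 0.31, -0.34, 0.38]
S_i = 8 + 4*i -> [8, 12, 16, 20, 24]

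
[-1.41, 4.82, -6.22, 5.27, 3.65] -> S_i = Random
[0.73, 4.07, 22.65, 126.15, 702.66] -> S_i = 0.73*5.57^i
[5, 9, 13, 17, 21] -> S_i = 5 + 4*i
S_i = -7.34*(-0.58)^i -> [-7.34, 4.26, -2.47, 1.43, -0.83]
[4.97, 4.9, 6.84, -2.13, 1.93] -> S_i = Random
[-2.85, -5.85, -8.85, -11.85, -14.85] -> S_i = -2.85 + -3.00*i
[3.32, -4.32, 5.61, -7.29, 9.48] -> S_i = 3.32*(-1.30)^i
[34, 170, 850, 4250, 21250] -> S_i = 34*5^i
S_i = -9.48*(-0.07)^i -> [-9.48, 0.66, -0.05, 0.0, -0.0]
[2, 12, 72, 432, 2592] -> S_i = 2*6^i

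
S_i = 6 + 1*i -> [6, 7, 8, 9, 10]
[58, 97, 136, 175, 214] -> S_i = 58 + 39*i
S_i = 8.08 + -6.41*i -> [8.08, 1.67, -4.74, -11.15, -17.56]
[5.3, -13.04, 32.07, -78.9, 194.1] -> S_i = 5.30*(-2.46)^i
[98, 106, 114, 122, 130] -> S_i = 98 + 8*i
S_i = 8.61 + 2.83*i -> [8.61, 11.44, 14.27, 17.1, 19.93]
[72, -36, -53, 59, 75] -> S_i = Random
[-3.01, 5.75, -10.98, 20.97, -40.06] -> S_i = -3.01*(-1.91)^i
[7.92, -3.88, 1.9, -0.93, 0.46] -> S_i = 7.92*(-0.49)^i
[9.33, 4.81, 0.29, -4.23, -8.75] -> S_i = 9.33 + -4.52*i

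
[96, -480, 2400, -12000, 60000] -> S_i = 96*-5^i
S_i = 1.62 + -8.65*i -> [1.62, -7.03, -15.68, -24.33, -32.98]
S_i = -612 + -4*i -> [-612, -616, -620, -624, -628]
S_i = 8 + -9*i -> [8, -1, -10, -19, -28]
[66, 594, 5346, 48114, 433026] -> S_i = 66*9^i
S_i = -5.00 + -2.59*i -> [-5.0, -7.59, -10.18, -12.77, -15.36]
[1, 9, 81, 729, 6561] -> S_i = 1*9^i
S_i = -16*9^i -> [-16, -144, -1296, -11664, -104976]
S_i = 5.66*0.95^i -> [5.66, 5.38, 5.11, 4.85, 4.61]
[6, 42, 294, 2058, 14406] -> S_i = 6*7^i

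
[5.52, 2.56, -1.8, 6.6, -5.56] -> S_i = Random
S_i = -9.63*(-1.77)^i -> [-9.63, 17.05, -30.17, 53.4, -94.52]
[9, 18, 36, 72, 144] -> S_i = 9*2^i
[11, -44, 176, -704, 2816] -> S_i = 11*-4^i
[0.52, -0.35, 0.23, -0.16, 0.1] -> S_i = 0.52*(-0.67)^i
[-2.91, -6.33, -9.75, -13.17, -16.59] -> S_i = -2.91 + -3.42*i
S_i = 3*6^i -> [3, 18, 108, 648, 3888]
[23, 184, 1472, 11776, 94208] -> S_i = 23*8^i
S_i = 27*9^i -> [27, 243, 2187, 19683, 177147]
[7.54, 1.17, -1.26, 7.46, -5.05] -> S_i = Random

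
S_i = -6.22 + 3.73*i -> [-6.22, -2.49, 1.24, 4.97, 8.7]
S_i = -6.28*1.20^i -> [-6.28, -7.54, -9.04, -10.85, -13.02]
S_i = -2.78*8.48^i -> [-2.78, -23.57, -199.91, -1695.24, -14375.67]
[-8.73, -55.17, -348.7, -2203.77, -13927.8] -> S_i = -8.73*6.32^i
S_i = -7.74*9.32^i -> [-7.74, -72.14, -672.31, -6265.98, -58398.89]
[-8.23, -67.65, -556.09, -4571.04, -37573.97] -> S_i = -8.23*8.22^i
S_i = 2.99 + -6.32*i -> [2.99, -3.33, -9.65, -15.97, -22.29]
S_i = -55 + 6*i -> [-55, -49, -43, -37, -31]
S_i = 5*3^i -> [5, 15, 45, 135, 405]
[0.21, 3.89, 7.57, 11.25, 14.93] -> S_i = 0.21 + 3.68*i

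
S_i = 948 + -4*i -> [948, 944, 940, 936, 932]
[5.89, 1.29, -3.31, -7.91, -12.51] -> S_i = 5.89 + -4.60*i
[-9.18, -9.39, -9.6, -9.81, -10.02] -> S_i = -9.18 + -0.21*i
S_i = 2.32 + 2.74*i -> [2.32, 5.06, 7.8, 10.54, 13.28]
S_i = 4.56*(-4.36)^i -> [4.56, -19.88, 86.68, -377.94, 1647.82]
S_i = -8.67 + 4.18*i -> [-8.67, -4.49, -0.31, 3.87, 8.05]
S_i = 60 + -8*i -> [60, 52, 44, 36, 28]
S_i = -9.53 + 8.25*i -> [-9.53, -1.28, 6.97, 15.22, 23.47]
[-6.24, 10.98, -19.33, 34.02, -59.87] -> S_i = -6.24*(-1.76)^i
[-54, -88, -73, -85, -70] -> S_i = Random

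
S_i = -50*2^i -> [-50, -100, -200, -400, -800]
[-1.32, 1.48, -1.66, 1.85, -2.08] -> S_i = -1.32*(-1.12)^i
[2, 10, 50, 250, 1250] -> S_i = 2*5^i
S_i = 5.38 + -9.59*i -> [5.38, -4.21, -13.8, -23.39, -32.98]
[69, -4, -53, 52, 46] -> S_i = Random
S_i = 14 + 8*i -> [14, 22, 30, 38, 46]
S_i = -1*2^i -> [-1, -2, -4, -8, -16]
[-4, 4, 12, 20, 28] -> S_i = -4 + 8*i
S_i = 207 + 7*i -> [207, 214, 221, 228, 235]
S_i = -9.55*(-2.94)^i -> [-9.55, 28.08, -82.55, 242.69, -713.5]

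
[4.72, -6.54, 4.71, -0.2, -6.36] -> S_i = Random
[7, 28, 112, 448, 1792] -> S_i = 7*4^i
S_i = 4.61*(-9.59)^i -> [4.61, -44.21, 423.97, -4065.9, 38991.99]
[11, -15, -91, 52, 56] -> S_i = Random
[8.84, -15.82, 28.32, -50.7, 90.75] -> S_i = 8.84*(-1.79)^i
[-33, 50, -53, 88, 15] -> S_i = Random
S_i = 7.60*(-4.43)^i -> [7.6, -33.67, 149.15, -660.73, 2927.04]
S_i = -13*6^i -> [-13, -78, -468, -2808, -16848]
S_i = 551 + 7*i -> [551, 558, 565, 572, 579]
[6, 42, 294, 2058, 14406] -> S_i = 6*7^i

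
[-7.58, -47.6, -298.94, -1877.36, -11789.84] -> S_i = -7.58*6.28^i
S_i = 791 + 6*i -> [791, 797, 803, 809, 815]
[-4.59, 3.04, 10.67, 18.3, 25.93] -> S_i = -4.59 + 7.63*i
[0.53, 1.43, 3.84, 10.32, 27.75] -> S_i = 0.53*2.69^i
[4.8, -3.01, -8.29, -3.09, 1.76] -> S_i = Random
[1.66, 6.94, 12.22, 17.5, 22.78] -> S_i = 1.66 + 5.28*i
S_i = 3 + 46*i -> [3, 49, 95, 141, 187]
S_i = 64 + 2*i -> [64, 66, 68, 70, 72]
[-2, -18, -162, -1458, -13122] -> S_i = -2*9^i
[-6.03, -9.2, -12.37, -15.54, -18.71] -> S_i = -6.03 + -3.17*i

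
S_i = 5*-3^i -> [5, -15, 45, -135, 405]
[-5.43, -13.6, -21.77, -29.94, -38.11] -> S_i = -5.43 + -8.17*i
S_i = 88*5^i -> [88, 440, 2200, 11000, 55000]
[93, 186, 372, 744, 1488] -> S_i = 93*2^i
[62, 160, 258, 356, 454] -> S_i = 62 + 98*i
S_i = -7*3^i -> [-7, -21, -63, -189, -567]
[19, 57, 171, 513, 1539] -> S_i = 19*3^i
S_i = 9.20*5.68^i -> [9.2, 52.26, 296.81, 1685.9, 9575.93]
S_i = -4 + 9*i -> [-4, 5, 14, 23, 32]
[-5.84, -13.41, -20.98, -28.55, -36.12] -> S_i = -5.84 + -7.57*i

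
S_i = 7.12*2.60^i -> [7.12, 18.51, 48.13, 125.14, 325.37]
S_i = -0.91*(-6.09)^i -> [-0.91, 5.54, -33.75, 205.54, -1251.73]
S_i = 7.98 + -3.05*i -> [7.98, 4.93, 1.88, -1.17, -4.22]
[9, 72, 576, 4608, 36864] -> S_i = 9*8^i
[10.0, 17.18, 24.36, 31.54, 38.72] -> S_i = 10.00 + 7.18*i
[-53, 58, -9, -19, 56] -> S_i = Random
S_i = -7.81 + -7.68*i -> [-7.81, -15.49, -23.17, -30.85, -38.53]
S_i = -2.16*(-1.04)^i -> [-2.16, 2.25, -2.34, 2.43, -2.53]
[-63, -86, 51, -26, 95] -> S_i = Random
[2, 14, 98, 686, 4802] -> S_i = 2*7^i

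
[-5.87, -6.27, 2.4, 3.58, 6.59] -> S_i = Random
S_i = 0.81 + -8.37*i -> [0.81, -7.56, -15.93, -24.3, -32.67]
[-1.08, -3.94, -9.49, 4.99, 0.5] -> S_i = Random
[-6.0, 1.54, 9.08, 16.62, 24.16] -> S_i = -6.00 + 7.54*i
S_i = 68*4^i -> [68, 272, 1088, 4352, 17408]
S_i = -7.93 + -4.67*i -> [-7.93, -12.6, -17.27, -21.94, -26.61]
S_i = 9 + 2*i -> [9, 11, 13, 15, 17]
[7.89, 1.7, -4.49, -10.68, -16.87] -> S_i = 7.89 + -6.19*i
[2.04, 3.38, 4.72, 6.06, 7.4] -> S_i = 2.04 + 1.34*i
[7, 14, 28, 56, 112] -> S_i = 7*2^i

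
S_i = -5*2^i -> [-5, -10, -20, -40, -80]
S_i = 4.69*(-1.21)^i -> [4.69, -5.67, 6.87, -8.31, 10.05]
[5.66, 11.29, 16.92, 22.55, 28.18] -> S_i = 5.66 + 5.63*i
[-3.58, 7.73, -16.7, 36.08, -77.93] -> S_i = -3.58*(-2.16)^i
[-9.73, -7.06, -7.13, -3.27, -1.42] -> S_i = Random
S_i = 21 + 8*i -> [21, 29, 37, 45, 53]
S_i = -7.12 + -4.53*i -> [-7.12, -11.65, -16.18, -20.71, -25.24]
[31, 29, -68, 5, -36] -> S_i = Random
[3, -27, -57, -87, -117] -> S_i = 3 + -30*i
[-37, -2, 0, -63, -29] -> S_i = Random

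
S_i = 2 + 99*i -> [2, 101, 200, 299, 398]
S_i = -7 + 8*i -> [-7, 1, 9, 17, 25]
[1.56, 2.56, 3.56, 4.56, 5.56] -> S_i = 1.56 + 1.00*i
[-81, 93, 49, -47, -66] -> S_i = Random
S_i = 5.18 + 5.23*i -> [5.18, 10.41, 15.64, 20.87, 26.1]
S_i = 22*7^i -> [22, 154, 1078, 7546, 52822]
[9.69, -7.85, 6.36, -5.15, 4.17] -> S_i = 9.69*(-0.81)^i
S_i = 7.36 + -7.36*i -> [7.36, 0.0, -7.36, -14.72, -22.08]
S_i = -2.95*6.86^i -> [-2.95, -20.24, -138.83, -952.35, -6533.09]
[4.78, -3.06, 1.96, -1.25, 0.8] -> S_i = 4.78*(-0.64)^i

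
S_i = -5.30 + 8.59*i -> [-5.3, 3.29, 11.88, 20.47, 29.06]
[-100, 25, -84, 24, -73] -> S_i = Random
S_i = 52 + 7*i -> [52, 59, 66, 73, 80]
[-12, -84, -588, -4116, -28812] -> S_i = -12*7^i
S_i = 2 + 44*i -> [2, 46, 90, 134, 178]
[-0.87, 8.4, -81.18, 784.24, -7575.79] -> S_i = -0.87*(-9.66)^i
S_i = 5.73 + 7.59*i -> [5.73, 13.32, 20.91, 28.5, 36.09]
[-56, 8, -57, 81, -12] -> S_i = Random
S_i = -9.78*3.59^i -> [-9.78, -35.11, -126.05, -452.5, -1624.49]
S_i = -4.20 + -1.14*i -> [-4.2, -5.34, -6.48, -7.62, -8.76]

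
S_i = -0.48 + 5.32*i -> [-0.48, 4.84, 10.16, 15.48, 20.8]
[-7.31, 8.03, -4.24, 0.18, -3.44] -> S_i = Random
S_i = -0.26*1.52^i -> [-0.26, -0.4, -0.6, -0.91, -1.39]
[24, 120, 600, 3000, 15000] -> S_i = 24*5^i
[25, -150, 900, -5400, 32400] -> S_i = 25*-6^i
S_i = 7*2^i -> [7, 14, 28, 56, 112]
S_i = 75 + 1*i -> [75, 76, 77, 78, 79]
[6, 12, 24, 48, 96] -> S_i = 6*2^i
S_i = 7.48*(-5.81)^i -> [7.48, -43.46, 252.5, -1467.0, 8523.27]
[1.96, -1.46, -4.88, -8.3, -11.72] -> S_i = 1.96 + -3.42*i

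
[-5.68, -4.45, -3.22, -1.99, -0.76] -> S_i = -5.68 + 1.23*i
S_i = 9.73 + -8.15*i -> [9.73, 1.58, -6.57, -14.72, -22.87]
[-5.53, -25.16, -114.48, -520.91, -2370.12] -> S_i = -5.53*4.55^i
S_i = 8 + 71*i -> [8, 79, 150, 221, 292]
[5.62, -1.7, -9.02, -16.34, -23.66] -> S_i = 5.62 + -7.32*i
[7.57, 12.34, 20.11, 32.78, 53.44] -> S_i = 7.57*1.63^i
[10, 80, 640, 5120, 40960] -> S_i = 10*8^i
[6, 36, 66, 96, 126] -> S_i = 6 + 30*i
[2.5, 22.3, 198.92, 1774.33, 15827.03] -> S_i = 2.50*8.92^i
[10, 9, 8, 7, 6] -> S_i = 10 + -1*i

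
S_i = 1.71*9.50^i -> [1.71, 16.24, 154.33, 1466.11, 13928.06]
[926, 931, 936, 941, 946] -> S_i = 926 + 5*i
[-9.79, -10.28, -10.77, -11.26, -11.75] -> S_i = -9.79 + -0.49*i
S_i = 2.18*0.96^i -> [2.18, 2.09, 2.01, 1.93, 1.85]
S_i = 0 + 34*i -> [0, 34, 68, 102, 136]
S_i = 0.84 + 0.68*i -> [0.84, 1.52, 2.2, 2.88, 3.56]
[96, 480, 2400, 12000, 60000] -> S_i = 96*5^i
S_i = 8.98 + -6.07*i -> [8.98, 2.91, -3.16, -9.23, -15.3]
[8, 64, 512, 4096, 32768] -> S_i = 8*8^i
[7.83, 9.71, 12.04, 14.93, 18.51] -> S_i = 7.83*1.24^i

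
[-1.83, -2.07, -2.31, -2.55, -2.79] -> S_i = -1.83 + -0.24*i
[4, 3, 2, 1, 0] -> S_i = 4 + -1*i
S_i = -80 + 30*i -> [-80, -50, -20, 10, 40]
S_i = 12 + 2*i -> [12, 14, 16, 18, 20]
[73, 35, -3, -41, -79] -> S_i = 73 + -38*i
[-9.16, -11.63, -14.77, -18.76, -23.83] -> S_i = -9.16*1.27^i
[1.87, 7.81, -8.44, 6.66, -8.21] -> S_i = Random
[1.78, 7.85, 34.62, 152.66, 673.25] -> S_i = 1.78*4.41^i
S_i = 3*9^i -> [3, 27, 243, 2187, 19683]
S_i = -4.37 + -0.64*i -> [-4.37, -5.01, -5.65, -6.29, -6.93]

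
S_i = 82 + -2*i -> [82, 80, 78, 76, 74]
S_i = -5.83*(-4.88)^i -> [-5.83, 28.45, -138.84, 677.53, -3306.34]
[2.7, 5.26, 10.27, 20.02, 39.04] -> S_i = 2.70*1.95^i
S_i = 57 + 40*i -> [57, 97, 137, 177, 217]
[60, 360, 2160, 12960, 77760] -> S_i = 60*6^i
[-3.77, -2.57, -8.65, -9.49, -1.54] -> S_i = Random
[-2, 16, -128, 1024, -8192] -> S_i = -2*-8^i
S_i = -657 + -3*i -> [-657, -660, -663, -666, -669]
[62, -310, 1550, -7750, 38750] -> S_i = 62*-5^i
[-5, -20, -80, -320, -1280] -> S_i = -5*4^i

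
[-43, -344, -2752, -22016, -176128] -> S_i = -43*8^i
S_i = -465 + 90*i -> [-465, -375, -285, -195, -105]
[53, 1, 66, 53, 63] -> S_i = Random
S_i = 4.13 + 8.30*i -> [4.13, 12.43, 20.73, 29.03, 37.33]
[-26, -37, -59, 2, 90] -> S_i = Random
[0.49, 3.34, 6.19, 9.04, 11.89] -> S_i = 0.49 + 2.85*i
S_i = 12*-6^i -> [12, -72, 432, -2592, 15552]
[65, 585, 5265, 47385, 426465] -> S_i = 65*9^i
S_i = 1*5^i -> [1, 5, 25, 125, 625]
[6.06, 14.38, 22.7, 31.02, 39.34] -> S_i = 6.06 + 8.32*i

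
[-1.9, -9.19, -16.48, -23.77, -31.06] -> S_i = -1.90 + -7.29*i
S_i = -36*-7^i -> [-36, 252, -1764, 12348, -86436]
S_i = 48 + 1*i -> [48, 49, 50, 51, 52]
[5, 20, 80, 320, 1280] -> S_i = 5*4^i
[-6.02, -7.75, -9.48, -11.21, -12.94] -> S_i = -6.02 + -1.73*i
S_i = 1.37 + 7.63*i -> [1.37, 9.0, 16.63, 24.26, 31.89]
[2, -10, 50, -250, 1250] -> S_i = 2*-5^i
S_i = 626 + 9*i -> [626, 635, 644, 653, 662]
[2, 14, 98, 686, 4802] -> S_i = 2*7^i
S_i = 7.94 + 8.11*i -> [7.94, 16.05, 24.16, 32.27, 40.38]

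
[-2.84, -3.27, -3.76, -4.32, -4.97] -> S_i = -2.84*1.15^i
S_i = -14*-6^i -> [-14, 84, -504, 3024, -18144]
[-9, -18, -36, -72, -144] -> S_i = -9*2^i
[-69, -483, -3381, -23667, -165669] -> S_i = -69*7^i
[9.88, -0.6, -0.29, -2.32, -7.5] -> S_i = Random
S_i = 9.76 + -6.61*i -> [9.76, 3.15, -3.46, -10.07, -16.68]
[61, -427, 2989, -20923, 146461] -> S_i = 61*-7^i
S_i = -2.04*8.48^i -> [-2.04, -17.3, -146.7, -1243.99, -10549.06]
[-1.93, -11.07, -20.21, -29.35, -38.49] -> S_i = -1.93 + -9.14*i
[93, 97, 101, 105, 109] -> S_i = 93 + 4*i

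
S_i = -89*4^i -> [-89, -356, -1424, -5696, -22784]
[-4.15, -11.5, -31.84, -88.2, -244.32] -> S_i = -4.15*2.77^i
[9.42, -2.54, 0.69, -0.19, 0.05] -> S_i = 9.42*(-0.27)^i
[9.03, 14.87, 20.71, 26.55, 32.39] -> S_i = 9.03 + 5.84*i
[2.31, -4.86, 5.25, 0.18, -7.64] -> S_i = Random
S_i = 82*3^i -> [82, 246, 738, 2214, 6642]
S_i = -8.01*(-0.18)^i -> [-8.01, 1.44, -0.26, 0.05, -0.01]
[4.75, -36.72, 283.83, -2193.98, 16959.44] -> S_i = 4.75*(-7.73)^i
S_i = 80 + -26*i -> [80, 54, 28, 2, -24]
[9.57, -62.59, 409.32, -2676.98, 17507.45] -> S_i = 9.57*(-6.54)^i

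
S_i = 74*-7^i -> [74, -518, 3626, -25382, 177674]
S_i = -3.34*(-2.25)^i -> [-3.34, 7.52, -16.91, 38.04, -85.6]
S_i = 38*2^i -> [38, 76, 152, 304, 608]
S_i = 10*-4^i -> [10, -40, 160, -640, 2560]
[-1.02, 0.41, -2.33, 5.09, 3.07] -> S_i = Random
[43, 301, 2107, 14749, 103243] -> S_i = 43*7^i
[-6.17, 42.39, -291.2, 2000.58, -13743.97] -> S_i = -6.17*(-6.87)^i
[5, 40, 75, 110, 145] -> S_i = 5 + 35*i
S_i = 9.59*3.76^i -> [9.59, 36.06, 135.58, 509.78, 1916.77]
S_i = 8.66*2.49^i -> [8.66, 21.56, 53.69, 133.7, 332.9]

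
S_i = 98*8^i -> [98, 784, 6272, 50176, 401408]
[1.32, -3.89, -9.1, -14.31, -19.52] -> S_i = 1.32 + -5.21*i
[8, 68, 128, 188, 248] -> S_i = 8 + 60*i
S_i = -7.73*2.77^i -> [-7.73, -21.41, -59.31, -164.29, -455.09]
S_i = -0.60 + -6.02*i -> [-0.6, -6.62, -12.64, -18.66, -24.68]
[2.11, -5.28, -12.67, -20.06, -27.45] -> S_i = 2.11 + -7.39*i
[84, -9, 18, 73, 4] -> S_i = Random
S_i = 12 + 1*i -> [12, 13, 14, 15, 16]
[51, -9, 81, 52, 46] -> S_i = Random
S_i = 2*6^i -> [2, 12, 72, 432, 2592]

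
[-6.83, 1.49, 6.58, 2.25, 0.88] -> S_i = Random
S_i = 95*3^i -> [95, 285, 855, 2565, 7695]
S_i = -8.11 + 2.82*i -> [-8.11, -5.29, -2.47, 0.35, 3.17]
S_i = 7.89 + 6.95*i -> [7.89, 14.84, 21.79, 28.74, 35.69]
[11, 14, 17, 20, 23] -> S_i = 11 + 3*i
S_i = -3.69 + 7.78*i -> [-3.69, 4.09, 11.87, 19.65, 27.43]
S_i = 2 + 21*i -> [2, 23, 44, 65, 86]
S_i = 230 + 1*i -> [230, 231, 232, 233, 234]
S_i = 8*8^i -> [8, 64, 512, 4096, 32768]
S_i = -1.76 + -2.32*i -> [-1.76, -4.08, -6.4, -8.72, -11.04]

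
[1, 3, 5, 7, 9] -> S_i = 1 + 2*i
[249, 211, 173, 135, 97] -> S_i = 249 + -38*i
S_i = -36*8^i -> [-36, -288, -2304, -18432, -147456]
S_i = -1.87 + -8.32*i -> [-1.87, -10.19, -18.51, -26.83, -35.15]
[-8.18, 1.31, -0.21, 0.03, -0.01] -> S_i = -8.18*(-0.16)^i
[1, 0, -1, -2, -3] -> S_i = 1 + -1*i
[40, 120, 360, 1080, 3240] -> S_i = 40*3^i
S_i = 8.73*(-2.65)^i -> [8.73, -23.13, 61.31, -162.46, 430.52]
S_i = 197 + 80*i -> [197, 277, 357, 437, 517]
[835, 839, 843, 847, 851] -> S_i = 835 + 4*i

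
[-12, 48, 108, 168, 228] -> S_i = -12 + 60*i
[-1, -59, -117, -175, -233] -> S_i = -1 + -58*i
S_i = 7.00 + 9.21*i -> [7.0, 16.21, 25.42, 34.63, 43.84]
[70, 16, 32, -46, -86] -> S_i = Random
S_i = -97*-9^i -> [-97, 873, -7857, 70713, -636417]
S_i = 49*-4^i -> [49, -196, 784, -3136, 12544]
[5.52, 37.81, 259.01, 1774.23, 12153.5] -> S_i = 5.52*6.85^i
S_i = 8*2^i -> [8, 16, 32, 64, 128]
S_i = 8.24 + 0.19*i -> [8.24, 8.43, 8.62, 8.81, 9.0]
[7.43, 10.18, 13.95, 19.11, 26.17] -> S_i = 7.43*1.37^i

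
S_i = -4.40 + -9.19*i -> [-4.4, -13.59, -22.78, -31.97, -41.16]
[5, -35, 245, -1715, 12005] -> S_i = 5*-7^i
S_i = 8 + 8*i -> [8, 16, 24, 32, 40]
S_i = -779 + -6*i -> [-779, -785, -791, -797, -803]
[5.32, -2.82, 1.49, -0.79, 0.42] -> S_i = 5.32*(-0.53)^i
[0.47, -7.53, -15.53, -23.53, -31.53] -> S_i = 0.47 + -8.00*i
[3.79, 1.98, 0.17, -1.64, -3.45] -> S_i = 3.79 + -1.81*i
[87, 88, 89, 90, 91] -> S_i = 87 + 1*i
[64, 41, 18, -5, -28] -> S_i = 64 + -23*i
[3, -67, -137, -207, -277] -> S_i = 3 + -70*i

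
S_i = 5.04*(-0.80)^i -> [5.04, -4.03, 3.23, -2.58, 2.06]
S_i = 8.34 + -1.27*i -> [8.34, 7.07, 5.8, 4.53, 3.26]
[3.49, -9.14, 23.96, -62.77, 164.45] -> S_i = 3.49*(-2.62)^i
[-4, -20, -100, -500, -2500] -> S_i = -4*5^i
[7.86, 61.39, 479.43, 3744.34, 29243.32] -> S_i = 7.86*7.81^i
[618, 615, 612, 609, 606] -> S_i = 618 + -3*i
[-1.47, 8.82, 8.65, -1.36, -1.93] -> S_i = Random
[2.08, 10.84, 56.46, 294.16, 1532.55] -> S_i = 2.08*5.21^i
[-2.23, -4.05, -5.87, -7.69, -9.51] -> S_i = -2.23 + -1.82*i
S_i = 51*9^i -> [51, 459, 4131, 37179, 334611]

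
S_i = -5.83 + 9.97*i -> [-5.83, 4.14, 14.11, 24.08, 34.05]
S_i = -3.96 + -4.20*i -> [-3.96, -8.16, -12.36, -16.56, -20.76]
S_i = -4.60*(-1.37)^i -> [-4.6, 6.3, -8.63, 11.83, -16.2]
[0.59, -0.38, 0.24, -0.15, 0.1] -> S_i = 0.59*(-0.64)^i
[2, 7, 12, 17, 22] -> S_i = 2 + 5*i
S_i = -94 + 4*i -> [-94, -90, -86, -82, -78]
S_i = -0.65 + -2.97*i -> [-0.65, -3.62, -6.59, -9.56, -12.53]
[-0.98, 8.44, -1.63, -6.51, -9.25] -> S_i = Random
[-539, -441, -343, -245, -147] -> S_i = -539 + 98*i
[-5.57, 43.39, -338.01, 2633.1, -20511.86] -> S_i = -5.57*(-7.79)^i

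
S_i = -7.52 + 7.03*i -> [-7.52, -0.49, 6.54, 13.57, 20.6]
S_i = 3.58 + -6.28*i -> [3.58, -2.7, -8.98, -15.26, -21.54]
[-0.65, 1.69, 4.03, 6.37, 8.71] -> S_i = -0.65 + 2.34*i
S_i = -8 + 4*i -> [-8, -4, 0, 4, 8]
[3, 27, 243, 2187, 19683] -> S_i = 3*9^i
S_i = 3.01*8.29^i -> [3.01, 24.95, 206.86, 1714.87, 14216.24]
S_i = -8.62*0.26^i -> [-8.62, -2.24, -0.58, -0.15, -0.04]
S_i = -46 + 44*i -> [-46, -2, 42, 86, 130]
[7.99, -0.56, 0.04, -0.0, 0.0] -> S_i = 7.99*(-0.07)^i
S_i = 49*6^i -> [49, 294, 1764, 10584, 63504]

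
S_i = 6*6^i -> [6, 36, 216, 1296, 7776]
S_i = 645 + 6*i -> [645, 651, 657, 663, 669]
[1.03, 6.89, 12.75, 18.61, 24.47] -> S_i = 1.03 + 5.86*i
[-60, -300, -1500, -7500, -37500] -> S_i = -60*5^i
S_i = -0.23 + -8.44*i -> [-0.23, -8.67, -17.11, -25.55, -33.99]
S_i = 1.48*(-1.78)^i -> [1.48, -2.63, 4.69, -8.35, 14.86]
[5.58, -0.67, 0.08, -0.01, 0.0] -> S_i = 5.58*(-0.12)^i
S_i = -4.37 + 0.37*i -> [-4.37, -4.0, -3.63, -3.26, -2.89]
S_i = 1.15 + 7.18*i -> [1.15, 8.33, 15.51, 22.69, 29.87]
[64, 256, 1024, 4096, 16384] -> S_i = 64*4^i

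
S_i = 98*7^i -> [98, 686, 4802, 33614, 235298]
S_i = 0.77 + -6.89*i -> [0.77, -6.12, -13.01, -19.9, -26.79]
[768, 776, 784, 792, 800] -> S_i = 768 + 8*i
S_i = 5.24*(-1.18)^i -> [5.24, -6.18, 7.3, -8.61, 10.16]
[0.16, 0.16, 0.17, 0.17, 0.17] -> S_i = 0.16*1.02^i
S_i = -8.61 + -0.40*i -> [-8.61, -9.01, -9.41, -9.81, -10.21]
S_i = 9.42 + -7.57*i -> [9.42, 1.85, -5.72, -13.29, -20.86]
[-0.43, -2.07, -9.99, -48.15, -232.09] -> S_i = -0.43*4.82^i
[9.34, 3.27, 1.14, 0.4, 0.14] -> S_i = 9.34*0.35^i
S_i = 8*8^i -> [8, 64, 512, 4096, 32768]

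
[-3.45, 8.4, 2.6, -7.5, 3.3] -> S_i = Random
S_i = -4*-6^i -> [-4, 24, -144, 864, -5184]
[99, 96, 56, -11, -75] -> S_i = Random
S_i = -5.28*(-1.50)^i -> [-5.28, 7.92, -11.88, 17.82, -26.73]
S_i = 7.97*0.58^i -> [7.97, 4.62, 2.68, 1.56, 0.9]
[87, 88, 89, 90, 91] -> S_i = 87 + 1*i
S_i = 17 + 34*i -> [17, 51, 85, 119, 153]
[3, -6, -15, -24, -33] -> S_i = 3 + -9*i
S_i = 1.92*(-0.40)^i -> [1.92, -0.77, 0.31, -0.12, 0.05]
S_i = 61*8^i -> [61, 488, 3904, 31232, 249856]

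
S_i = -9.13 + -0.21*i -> [-9.13, -9.34, -9.55, -9.76, -9.97]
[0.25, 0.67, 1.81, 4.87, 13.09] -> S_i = 0.25*2.69^i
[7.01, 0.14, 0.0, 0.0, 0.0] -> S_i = 7.01*0.02^i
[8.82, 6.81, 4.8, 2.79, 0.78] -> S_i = 8.82 + -2.01*i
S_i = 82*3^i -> [82, 246, 738, 2214, 6642]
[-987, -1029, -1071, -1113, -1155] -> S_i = -987 + -42*i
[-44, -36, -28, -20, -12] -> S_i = -44 + 8*i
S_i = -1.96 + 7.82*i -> [-1.96, 5.86, 13.68, 21.5, 29.32]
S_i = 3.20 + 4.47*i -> [3.2, 7.67, 12.14, 16.61, 21.08]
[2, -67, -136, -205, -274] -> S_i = 2 + -69*i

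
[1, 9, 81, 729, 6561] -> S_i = 1*9^i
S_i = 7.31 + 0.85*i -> [7.31, 8.16, 9.01, 9.86, 10.71]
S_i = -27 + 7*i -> [-27, -20, -13, -6, 1]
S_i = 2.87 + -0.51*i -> [2.87, 2.36, 1.85, 1.34, 0.83]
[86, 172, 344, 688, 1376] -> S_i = 86*2^i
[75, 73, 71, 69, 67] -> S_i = 75 + -2*i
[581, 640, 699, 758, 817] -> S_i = 581 + 59*i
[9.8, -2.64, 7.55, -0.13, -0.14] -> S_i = Random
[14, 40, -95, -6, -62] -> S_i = Random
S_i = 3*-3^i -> [3, -9, 27, -81, 243]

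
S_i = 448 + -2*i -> [448, 446, 444, 442, 440]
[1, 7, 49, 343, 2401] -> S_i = 1*7^i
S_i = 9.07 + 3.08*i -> [9.07, 12.15, 15.23, 18.31, 21.39]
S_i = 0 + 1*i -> [0, 1, 2, 3, 4]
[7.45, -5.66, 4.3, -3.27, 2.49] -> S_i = 7.45*(-0.76)^i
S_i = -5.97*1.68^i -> [-5.97, -10.03, -16.85, -28.31, -47.56]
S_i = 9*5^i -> [9, 45, 225, 1125, 5625]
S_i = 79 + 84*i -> [79, 163, 247, 331, 415]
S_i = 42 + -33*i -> [42, 9, -24, -57, -90]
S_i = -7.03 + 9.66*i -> [-7.03, 2.63, 12.29, 21.95, 31.61]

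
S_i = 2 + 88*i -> [2, 90, 178, 266, 354]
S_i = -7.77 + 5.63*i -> [-7.77, -2.14, 3.49, 9.12, 14.75]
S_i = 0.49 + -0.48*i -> [0.49, 0.01, -0.47, -0.95, -1.43]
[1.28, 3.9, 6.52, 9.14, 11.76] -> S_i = 1.28 + 2.62*i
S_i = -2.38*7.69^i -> [-2.38, -18.3, -140.74, -1082.32, -8323.05]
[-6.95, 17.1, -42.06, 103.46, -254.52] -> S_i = -6.95*(-2.46)^i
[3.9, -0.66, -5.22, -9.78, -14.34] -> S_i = 3.90 + -4.56*i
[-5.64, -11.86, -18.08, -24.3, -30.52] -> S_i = -5.64 + -6.22*i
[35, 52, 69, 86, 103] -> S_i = 35 + 17*i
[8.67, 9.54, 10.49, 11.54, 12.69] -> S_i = 8.67*1.10^i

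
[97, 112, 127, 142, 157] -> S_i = 97 + 15*i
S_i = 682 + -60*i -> [682, 622, 562, 502, 442]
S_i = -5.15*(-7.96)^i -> [-5.15, 40.99, -326.31, 2597.45, -20675.67]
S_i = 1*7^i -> [1, 7, 49, 343, 2401]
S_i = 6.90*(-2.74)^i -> [6.9, -18.91, 51.8, -141.94, 388.91]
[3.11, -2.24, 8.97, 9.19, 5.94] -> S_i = Random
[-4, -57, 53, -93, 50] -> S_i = Random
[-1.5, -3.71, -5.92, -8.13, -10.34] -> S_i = -1.50 + -2.21*i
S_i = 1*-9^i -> [1, -9, 81, -729, 6561]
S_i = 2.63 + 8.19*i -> [2.63, 10.82, 19.01, 27.2, 35.39]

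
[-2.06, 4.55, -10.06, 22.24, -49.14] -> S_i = -2.06*(-2.21)^i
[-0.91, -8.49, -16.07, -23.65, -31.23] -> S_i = -0.91 + -7.58*i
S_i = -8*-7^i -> [-8, 56, -392, 2744, -19208]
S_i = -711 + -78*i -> [-711, -789, -867, -945, -1023]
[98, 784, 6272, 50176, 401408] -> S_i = 98*8^i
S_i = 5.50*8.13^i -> [5.5, 44.72, 363.53, 2955.52, 24028.4]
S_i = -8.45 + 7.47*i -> [-8.45, -0.98, 6.49, 13.96, 21.43]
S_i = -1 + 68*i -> [-1, 67, 135, 203, 271]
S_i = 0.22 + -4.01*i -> [0.22, -3.79, -7.8, -11.81, -15.82]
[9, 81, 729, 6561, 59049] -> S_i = 9*9^i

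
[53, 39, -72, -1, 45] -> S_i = Random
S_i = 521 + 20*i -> [521, 541, 561, 581, 601]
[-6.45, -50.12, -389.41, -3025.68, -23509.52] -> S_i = -6.45*7.77^i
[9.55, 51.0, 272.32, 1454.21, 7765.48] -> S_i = 9.55*5.34^i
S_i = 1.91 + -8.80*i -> [1.91, -6.89, -15.69, -24.49, -33.29]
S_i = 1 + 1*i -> [1, 2, 3, 4, 5]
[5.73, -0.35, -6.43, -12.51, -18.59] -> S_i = 5.73 + -6.08*i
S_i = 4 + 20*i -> [4, 24, 44, 64, 84]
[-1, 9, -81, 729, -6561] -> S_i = -1*-9^i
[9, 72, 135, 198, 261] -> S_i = 9 + 63*i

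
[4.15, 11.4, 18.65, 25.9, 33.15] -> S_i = 4.15 + 7.25*i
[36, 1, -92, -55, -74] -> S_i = Random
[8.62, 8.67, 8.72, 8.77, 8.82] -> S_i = 8.62 + 0.05*i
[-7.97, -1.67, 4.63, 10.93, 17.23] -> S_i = -7.97 + 6.30*i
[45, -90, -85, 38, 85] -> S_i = Random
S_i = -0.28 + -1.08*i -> [-0.28, -1.36, -2.44, -3.52, -4.6]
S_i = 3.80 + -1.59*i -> [3.8, 2.21, 0.62, -0.97, -2.56]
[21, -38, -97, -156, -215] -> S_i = 21 + -59*i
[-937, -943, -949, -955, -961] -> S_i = -937 + -6*i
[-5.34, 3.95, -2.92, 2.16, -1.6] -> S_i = -5.34*(-0.74)^i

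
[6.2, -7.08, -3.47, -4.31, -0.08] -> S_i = Random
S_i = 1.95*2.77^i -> [1.95, 5.4, 14.96, 41.45, 114.8]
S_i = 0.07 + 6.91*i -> [0.07, 6.98, 13.89, 20.8, 27.71]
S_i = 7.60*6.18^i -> [7.6, 46.97, 290.26, 1793.82, 11085.81]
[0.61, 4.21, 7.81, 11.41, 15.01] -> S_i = 0.61 + 3.60*i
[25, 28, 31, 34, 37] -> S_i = 25 + 3*i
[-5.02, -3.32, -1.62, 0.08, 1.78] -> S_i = -5.02 + 1.70*i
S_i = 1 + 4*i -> [1, 5, 9, 13, 17]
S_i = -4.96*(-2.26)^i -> [-4.96, 11.21, -25.33, 57.25, -129.39]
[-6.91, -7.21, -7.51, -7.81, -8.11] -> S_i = -6.91 + -0.30*i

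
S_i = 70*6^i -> [70, 420, 2520, 15120, 90720]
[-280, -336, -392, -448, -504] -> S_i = -280 + -56*i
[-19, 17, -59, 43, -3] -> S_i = Random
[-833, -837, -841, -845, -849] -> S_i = -833 + -4*i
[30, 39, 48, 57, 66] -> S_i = 30 + 9*i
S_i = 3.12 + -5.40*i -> [3.12, -2.28, -7.68, -13.08, -18.48]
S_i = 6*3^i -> [6, 18, 54, 162, 486]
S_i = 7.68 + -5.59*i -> [7.68, 2.09, -3.5, -9.09, -14.68]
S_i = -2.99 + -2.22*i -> [-2.99, -5.21, -7.43, -9.65, -11.87]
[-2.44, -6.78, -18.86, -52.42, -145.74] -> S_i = -2.44*2.78^i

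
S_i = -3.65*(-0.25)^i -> [-3.65, 0.91, -0.23, 0.06, -0.01]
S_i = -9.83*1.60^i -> [-9.83, -15.73, -25.16, -40.26, -64.42]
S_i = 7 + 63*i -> [7, 70, 133, 196, 259]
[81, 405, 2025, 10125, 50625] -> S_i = 81*5^i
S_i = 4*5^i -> [4, 20, 100, 500, 2500]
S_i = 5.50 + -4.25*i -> [5.5, 1.25, -3.0, -7.25, -11.5]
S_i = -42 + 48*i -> [-42, 6, 54, 102, 150]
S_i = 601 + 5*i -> [601, 606, 611, 616, 621]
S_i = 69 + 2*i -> [69, 71, 73, 75, 77]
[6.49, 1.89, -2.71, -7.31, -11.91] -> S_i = 6.49 + -4.60*i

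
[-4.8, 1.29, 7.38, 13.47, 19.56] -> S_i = -4.80 + 6.09*i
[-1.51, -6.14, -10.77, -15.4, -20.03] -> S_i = -1.51 + -4.63*i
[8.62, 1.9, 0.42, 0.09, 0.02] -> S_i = 8.62*0.22^i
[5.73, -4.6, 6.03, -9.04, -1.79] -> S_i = Random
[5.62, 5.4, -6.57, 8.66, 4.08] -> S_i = Random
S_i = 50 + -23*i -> [50, 27, 4, -19, -42]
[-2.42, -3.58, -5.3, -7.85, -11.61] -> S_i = -2.42*1.48^i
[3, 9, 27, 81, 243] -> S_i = 3*3^i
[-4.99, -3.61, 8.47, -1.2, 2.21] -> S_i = Random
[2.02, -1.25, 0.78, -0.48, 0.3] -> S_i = 2.02*(-0.62)^i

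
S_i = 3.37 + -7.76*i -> [3.37, -4.39, -12.15, -19.91, -27.67]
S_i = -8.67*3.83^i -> [-8.67, -33.21, -127.18, -487.1, -1865.58]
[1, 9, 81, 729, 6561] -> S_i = 1*9^i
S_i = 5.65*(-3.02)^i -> [5.65, -17.06, 51.53, -155.62, 469.98]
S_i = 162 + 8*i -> [162, 170, 178, 186, 194]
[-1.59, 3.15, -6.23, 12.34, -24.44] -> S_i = -1.59*(-1.98)^i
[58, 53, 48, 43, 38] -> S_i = 58 + -5*i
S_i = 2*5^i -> [2, 10, 50, 250, 1250]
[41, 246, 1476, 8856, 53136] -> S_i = 41*6^i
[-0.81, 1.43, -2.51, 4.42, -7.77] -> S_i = -0.81*(-1.76)^i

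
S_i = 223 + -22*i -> [223, 201, 179, 157, 135]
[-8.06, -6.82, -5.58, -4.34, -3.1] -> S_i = -8.06 + 1.24*i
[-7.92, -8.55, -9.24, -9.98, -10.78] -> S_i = -7.92*1.08^i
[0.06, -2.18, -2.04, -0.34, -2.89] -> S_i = Random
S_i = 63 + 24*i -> [63, 87, 111, 135, 159]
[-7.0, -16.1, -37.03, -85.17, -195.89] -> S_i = -7.00*2.30^i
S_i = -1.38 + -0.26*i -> [-1.38, -1.64, -1.9, -2.16, -2.42]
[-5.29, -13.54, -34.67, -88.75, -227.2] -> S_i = -5.29*2.56^i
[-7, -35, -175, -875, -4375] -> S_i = -7*5^i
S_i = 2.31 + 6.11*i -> [2.31, 8.42, 14.53, 20.64, 26.75]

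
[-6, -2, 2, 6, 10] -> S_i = -6 + 4*i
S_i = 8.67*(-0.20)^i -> [8.67, -1.73, 0.35, -0.07, 0.01]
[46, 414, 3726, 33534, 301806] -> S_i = 46*9^i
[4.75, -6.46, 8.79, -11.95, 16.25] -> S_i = 4.75*(-1.36)^i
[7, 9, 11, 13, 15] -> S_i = 7 + 2*i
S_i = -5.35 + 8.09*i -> [-5.35, 2.74, 10.83, 18.92, 27.01]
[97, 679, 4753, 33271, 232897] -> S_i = 97*7^i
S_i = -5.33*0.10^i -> [-5.33, -0.53, -0.05, -0.01, -0.0]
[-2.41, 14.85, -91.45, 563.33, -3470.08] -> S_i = -2.41*(-6.16)^i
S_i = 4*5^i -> [4, 20, 100, 500, 2500]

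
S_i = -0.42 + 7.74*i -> [-0.42, 7.32, 15.06, 22.8, 30.54]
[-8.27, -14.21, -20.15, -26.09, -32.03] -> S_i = -8.27 + -5.94*i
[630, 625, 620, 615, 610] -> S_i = 630 + -5*i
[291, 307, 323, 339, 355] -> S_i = 291 + 16*i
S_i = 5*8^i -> [5, 40, 320, 2560, 20480]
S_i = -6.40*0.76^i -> [-6.4, -4.86, -3.7, -2.81, -2.14]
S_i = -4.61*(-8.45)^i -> [-4.61, 38.95, -329.17, 2781.45, -23503.24]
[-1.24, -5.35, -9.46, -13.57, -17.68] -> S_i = -1.24 + -4.11*i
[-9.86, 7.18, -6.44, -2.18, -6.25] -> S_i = Random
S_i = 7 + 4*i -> [7, 11, 15, 19, 23]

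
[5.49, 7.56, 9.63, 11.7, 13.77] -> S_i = 5.49 + 2.07*i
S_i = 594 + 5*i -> [594, 599, 604, 609, 614]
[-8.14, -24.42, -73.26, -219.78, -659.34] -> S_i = -8.14*3.00^i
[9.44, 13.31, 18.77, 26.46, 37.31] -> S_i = 9.44*1.41^i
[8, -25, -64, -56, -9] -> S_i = Random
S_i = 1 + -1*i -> [1, 0, -1, -2, -3]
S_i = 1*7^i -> [1, 7, 49, 343, 2401]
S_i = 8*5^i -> [8, 40, 200, 1000, 5000]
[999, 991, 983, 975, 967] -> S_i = 999 + -8*i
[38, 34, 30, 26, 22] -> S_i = 38 + -4*i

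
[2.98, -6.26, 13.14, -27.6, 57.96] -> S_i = 2.98*(-2.10)^i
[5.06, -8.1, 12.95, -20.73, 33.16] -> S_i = 5.06*(-1.60)^i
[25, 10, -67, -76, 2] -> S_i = Random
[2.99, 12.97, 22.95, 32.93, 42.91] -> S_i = 2.99 + 9.98*i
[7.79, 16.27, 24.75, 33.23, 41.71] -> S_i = 7.79 + 8.48*i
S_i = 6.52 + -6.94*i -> [6.52, -0.42, -7.36, -14.3, -21.24]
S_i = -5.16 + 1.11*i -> [-5.16, -4.05, -2.94, -1.83, -0.72]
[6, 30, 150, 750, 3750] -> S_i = 6*5^i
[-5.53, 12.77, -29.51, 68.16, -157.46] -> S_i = -5.53*(-2.31)^i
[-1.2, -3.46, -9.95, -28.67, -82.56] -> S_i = -1.20*2.88^i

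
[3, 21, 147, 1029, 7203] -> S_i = 3*7^i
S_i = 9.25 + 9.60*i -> [9.25, 18.85, 28.45, 38.05, 47.65]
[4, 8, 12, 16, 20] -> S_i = 4 + 4*i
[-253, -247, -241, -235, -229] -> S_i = -253 + 6*i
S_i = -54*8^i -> [-54, -432, -3456, -27648, -221184]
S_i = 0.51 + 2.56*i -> [0.51, 3.07, 5.63, 8.19, 10.75]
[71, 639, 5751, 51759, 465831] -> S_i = 71*9^i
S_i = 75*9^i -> [75, 675, 6075, 54675, 492075]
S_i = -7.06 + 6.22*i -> [-7.06, -0.84, 5.38, 11.6, 17.82]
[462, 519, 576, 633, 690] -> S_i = 462 + 57*i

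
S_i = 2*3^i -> [2, 6, 18, 54, 162]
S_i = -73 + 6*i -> [-73, -67, -61, -55, -49]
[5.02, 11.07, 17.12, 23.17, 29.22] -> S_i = 5.02 + 6.05*i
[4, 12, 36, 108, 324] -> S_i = 4*3^i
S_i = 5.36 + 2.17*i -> [5.36, 7.53, 9.7, 11.87, 14.04]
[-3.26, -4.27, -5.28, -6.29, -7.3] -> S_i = -3.26 + -1.01*i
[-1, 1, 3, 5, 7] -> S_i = -1 + 2*i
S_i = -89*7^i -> [-89, -623, -4361, -30527, -213689]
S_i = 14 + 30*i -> [14, 44, 74, 104, 134]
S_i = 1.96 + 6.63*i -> [1.96, 8.59, 15.22, 21.85, 28.48]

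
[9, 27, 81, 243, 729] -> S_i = 9*3^i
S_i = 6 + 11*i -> [6, 17, 28, 39, 50]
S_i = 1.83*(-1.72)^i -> [1.83, -3.15, 5.41, -9.31, 16.02]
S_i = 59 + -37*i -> [59, 22, -15, -52, -89]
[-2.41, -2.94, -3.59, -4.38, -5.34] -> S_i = -2.41*1.22^i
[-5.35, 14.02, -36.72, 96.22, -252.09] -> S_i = -5.35*(-2.62)^i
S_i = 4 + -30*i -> [4, -26, -56, -86, -116]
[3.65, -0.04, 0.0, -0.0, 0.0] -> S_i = 3.65*(-0.01)^i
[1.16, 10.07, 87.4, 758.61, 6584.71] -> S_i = 1.16*8.68^i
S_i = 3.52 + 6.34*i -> [3.52, 9.86, 16.2, 22.54, 28.88]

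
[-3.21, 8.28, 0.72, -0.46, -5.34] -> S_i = Random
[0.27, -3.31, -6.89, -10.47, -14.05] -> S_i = 0.27 + -3.58*i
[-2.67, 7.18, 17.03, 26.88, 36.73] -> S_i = -2.67 + 9.85*i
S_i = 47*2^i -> [47, 94, 188, 376, 752]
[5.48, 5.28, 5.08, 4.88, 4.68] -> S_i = 5.48 + -0.20*i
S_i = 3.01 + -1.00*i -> [3.01, 2.01, 1.01, 0.01, -0.99]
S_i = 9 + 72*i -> [9, 81, 153, 225, 297]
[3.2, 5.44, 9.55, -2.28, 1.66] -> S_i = Random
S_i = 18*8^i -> [18, 144, 1152, 9216, 73728]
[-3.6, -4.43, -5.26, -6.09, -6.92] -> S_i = -3.60 + -0.83*i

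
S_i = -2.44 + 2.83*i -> [-2.44, 0.39, 3.22, 6.05, 8.88]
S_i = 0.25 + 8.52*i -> [0.25, 8.77, 17.29, 25.81, 34.33]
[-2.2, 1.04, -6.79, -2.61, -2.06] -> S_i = Random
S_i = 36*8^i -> [36, 288, 2304, 18432, 147456]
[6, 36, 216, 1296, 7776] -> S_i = 6*6^i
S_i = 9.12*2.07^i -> [9.12, 18.88, 39.08, 80.89, 167.45]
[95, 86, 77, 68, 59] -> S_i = 95 + -9*i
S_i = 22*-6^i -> [22, -132, 792, -4752, 28512]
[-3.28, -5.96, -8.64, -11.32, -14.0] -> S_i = -3.28 + -2.68*i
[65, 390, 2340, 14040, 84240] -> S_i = 65*6^i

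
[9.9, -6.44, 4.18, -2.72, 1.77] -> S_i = 9.90*(-0.65)^i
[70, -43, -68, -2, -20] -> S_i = Random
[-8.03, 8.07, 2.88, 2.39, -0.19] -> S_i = Random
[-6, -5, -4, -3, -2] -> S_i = -6 + 1*i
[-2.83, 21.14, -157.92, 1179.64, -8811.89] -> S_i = -2.83*(-7.47)^i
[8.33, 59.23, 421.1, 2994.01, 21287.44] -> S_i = 8.33*7.11^i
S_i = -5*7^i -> [-5, -35, -245, -1715, -12005]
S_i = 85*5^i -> [85, 425, 2125, 10625, 53125]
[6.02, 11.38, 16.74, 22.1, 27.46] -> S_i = 6.02 + 5.36*i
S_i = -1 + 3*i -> [-1, 2, 5, 8, 11]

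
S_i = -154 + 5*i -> [-154, -149, -144, -139, -134]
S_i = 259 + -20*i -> [259, 239, 219, 199, 179]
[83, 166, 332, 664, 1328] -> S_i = 83*2^i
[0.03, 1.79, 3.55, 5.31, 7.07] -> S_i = 0.03 + 1.76*i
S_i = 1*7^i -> [1, 7, 49, 343, 2401]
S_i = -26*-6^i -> [-26, 156, -936, 5616, -33696]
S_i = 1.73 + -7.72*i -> [1.73, -5.99, -13.71, -21.43, -29.15]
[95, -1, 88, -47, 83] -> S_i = Random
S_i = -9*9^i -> [-9, -81, -729, -6561, -59049]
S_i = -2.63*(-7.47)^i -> [-2.63, 19.65, -146.76, 1096.27, -8189.14]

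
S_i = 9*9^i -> [9, 81, 729, 6561, 59049]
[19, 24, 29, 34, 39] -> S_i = 19 + 5*i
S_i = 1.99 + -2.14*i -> [1.99, -0.15, -2.29, -4.43, -6.57]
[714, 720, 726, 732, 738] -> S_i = 714 + 6*i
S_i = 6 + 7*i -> [6, 13, 20, 27, 34]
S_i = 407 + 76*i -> [407, 483, 559, 635, 711]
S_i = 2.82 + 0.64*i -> [2.82, 3.46, 4.1, 4.74, 5.38]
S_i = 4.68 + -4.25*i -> [4.68, 0.43, -3.82, -8.07, -12.32]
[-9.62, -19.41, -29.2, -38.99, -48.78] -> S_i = -9.62 + -9.79*i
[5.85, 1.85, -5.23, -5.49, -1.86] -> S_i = Random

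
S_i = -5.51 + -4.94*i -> [-5.51, -10.45, -15.39, -20.33, -25.27]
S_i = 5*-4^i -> [5, -20, 80, -320, 1280]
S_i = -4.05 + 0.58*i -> [-4.05, -3.47, -2.89, -2.31, -1.73]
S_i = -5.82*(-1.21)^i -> [-5.82, 7.04, -8.52, 10.31, -12.48]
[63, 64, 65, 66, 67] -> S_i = 63 + 1*i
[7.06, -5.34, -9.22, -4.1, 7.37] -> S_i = Random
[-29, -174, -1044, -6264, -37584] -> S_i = -29*6^i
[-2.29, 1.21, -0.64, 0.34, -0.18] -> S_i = -2.29*(-0.53)^i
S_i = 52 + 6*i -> [52, 58, 64, 70, 76]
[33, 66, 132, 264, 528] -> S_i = 33*2^i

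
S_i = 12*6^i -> [12, 72, 432, 2592, 15552]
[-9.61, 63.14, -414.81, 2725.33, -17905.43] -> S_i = -9.61*(-6.57)^i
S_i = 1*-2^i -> [1, -2, 4, -8, 16]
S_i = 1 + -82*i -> [1, -81, -163, -245, -327]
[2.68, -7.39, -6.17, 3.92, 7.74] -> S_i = Random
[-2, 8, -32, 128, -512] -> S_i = -2*-4^i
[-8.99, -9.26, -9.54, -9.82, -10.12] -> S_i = -8.99*1.03^i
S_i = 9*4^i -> [9, 36, 144, 576, 2304]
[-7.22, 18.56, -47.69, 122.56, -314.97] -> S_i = -7.22*(-2.57)^i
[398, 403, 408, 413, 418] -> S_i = 398 + 5*i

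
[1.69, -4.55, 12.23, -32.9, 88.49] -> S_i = 1.69*(-2.69)^i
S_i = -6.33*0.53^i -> [-6.33, -3.35, -1.78, -0.94, -0.5]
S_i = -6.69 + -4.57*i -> [-6.69, -11.26, -15.83, -20.4, -24.97]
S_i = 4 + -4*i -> [4, 0, -4, -8, -12]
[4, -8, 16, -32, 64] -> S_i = 4*-2^i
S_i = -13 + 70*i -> [-13, 57, 127, 197, 267]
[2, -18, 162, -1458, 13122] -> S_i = 2*-9^i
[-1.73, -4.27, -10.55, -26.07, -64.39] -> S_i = -1.73*2.47^i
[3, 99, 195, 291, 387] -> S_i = 3 + 96*i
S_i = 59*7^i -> [59, 413, 2891, 20237, 141659]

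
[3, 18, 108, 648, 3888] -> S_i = 3*6^i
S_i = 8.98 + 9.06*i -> [8.98, 18.04, 27.1, 36.16, 45.22]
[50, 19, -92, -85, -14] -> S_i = Random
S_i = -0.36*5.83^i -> [-0.36, -2.1, -12.24, -71.34, -415.89]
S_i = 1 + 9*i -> [1, 10, 19, 28, 37]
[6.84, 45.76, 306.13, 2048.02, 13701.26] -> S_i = 6.84*6.69^i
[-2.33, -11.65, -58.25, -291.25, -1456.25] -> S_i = -2.33*5.00^i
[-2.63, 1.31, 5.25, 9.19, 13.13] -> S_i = -2.63 + 3.94*i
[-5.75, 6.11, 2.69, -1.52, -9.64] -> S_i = Random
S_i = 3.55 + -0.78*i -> [3.55, 2.77, 1.99, 1.21, 0.43]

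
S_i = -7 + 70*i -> [-7, 63, 133, 203, 273]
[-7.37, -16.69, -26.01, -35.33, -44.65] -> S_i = -7.37 + -9.32*i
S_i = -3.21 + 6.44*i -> [-3.21, 3.23, 9.67, 16.11, 22.55]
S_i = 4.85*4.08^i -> [4.85, 19.79, 80.74, 329.4, 1343.95]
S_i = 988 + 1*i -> [988, 989, 990, 991, 992]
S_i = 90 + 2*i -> [90, 92, 94, 96, 98]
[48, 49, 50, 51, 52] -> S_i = 48 + 1*i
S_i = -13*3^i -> [-13, -39, -117, -351, -1053]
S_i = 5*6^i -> [5, 30, 180, 1080, 6480]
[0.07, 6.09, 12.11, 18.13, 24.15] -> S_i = 0.07 + 6.02*i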